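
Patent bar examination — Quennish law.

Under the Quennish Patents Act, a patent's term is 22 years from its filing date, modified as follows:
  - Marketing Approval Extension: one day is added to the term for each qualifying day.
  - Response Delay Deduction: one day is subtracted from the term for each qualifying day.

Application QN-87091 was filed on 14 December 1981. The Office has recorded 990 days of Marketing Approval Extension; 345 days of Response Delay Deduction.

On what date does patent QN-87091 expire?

2005-09-19

Base term: filing date + 22 years → 14 December 2003.
Marketing Approval Extension: +990 days → 30 August 2006.
Response Delay Deduction: −345 days → 19 September 2005.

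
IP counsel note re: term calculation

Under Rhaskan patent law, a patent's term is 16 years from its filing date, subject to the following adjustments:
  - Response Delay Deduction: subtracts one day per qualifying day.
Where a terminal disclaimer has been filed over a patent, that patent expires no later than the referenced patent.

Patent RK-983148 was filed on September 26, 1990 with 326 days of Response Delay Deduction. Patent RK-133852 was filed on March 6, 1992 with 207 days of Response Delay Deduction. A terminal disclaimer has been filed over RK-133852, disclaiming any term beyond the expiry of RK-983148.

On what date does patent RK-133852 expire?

November 4, 2005

Natural term of RK-133852:
  Base: filing + 16 years → 6 March 2008.
  Response Delay Deduction: −207 days → 12 August 2007.
Expiry of referenced patent RK-983148:
  Base: filing + 16 years → 26 September 2006.
  Response Delay Deduction: −326 days → 4 November 2005.
Terminal disclaimer: RK-133852 expires on the earlier of 12 August 2007 and 4 November 2005.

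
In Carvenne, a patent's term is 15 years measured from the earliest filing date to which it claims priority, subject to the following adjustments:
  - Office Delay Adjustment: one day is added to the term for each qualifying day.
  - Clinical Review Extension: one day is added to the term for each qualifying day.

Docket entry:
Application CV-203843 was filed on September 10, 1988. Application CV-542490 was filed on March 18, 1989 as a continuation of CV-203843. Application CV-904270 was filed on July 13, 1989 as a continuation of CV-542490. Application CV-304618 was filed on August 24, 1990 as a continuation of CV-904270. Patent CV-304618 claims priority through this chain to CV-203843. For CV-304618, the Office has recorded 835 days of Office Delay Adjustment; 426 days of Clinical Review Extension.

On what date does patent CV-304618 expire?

Earliest priority filing: 10 September 1988.
Base term: 10 September 1988 + 15 years → 10 September 2003.
Office Delay Adjustment: +835 days → 23 December 2005.
Clinical Review Extension: +426 days → 22 February 2007.

2007-02-22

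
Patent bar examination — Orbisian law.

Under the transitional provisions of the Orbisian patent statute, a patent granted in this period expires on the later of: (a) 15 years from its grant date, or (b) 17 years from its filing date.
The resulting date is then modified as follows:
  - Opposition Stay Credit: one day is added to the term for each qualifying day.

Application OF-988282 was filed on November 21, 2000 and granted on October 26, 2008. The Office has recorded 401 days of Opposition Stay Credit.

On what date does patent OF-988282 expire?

(a) grant + 15 years → 26 October 2023.
(b) filing + 17 years → 21 November 2017.
Later of the two: 26 October 2023.
Opposition Stay Credit: +401 days → 30 November 2024.

November 30, 2024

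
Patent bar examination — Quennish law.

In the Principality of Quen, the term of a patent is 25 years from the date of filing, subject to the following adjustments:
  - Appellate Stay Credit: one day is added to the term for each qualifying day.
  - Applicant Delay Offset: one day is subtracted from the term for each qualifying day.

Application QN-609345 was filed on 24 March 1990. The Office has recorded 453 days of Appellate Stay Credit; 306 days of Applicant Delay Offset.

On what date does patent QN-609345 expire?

2015-08-18

Base term: filing date + 25 years → 24 March 2015.
Appellate Stay Credit: +453 days → 19 June 2016.
Applicant Delay Offset: −306 days → 18 August 2015.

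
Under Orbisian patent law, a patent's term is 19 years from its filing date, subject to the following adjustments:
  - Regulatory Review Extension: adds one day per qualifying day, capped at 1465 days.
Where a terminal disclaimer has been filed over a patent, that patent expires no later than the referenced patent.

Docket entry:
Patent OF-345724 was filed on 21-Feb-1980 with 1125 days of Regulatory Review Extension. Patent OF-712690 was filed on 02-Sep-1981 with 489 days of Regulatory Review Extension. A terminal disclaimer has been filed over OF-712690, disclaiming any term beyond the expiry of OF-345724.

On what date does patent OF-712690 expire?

Natural term of OF-712690:
  Base: filing + 19 years → 2 September 2000.
  Regulatory Review Extension: 489 days (within the 1465-day cap) → +489 days → 4 January 2002.
Expiry of referenced patent OF-345724:
  Base: filing + 19 years → 21 February 1999.
  Regulatory Review Extension: 1125 days (within the 1465-day cap) → +1125 days → 22 March 2002.
Terminal disclaimer: OF-712690 expires on the earlier of 4 January 2002 and 22 March 2002.

January 4, 2002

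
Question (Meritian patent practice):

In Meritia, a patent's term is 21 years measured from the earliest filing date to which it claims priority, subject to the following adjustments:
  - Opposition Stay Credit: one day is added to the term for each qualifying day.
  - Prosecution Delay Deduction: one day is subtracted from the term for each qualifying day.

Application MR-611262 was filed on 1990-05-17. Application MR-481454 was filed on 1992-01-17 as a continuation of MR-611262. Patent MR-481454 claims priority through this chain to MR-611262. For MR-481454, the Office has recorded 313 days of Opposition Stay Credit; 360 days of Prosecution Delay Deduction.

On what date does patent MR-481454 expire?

2011-03-31

Earliest priority filing: 17 May 1990.
Base term: 17 May 1990 + 21 years → 17 May 2011.
Opposition Stay Credit: +313 days → 25 March 2012.
Prosecution Delay Deduction: −360 days → 31 March 2011.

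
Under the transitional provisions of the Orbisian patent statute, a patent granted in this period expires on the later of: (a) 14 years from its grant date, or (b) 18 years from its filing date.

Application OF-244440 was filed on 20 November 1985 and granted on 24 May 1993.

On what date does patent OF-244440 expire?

(a) grant + 14 years → 24 May 2007.
(b) filing + 18 years → 20 November 2003.
Later of the two: 24 May 2007.

May 24, 2007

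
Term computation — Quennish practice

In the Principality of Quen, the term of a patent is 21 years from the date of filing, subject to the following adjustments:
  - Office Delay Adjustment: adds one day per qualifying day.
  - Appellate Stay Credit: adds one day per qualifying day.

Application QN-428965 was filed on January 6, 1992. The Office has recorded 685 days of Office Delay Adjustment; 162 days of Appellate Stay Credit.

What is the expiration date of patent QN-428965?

Base term: filing date + 21 years → 6 January 2013.
Office Delay Adjustment: +685 days → 22 November 2014.
Appellate Stay Credit: +162 days → 3 May 2015.

May 3, 2015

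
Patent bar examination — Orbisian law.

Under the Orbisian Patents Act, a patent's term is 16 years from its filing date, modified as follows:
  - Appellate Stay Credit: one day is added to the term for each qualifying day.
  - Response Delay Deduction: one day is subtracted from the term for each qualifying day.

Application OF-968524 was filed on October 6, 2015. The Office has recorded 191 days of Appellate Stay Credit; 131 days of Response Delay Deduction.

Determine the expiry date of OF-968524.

2031-12-05

Base term: filing date + 16 years → 6 October 2031.
Appellate Stay Credit: +191 days → 14 April 2032.
Response Delay Deduction: −131 days → 5 December 2031.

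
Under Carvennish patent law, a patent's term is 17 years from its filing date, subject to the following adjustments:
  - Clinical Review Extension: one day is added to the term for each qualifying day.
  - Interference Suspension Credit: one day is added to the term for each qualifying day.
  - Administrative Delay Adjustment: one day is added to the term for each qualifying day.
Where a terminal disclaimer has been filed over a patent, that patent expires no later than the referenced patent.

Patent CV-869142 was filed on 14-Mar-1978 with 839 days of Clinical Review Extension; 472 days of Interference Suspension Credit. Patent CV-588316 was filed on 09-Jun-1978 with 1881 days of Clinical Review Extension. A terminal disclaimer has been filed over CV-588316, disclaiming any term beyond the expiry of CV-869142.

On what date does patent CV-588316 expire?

Natural term of CV-588316:
  Base: filing + 17 years → 9 June 1995.
  Clinical Review Extension: +1881 days → 2 August 2000.
Expiry of referenced patent CV-869142:
  Base: filing + 17 years → 14 March 1995.
  Clinical Review Extension: +839 days → 30 June 1997.
  Interference Suspension Credit: +472 days → 15 October 1998.
Terminal disclaimer: CV-588316 expires on the earlier of 2 August 2000 and 15 October 1998.

October 15, 1998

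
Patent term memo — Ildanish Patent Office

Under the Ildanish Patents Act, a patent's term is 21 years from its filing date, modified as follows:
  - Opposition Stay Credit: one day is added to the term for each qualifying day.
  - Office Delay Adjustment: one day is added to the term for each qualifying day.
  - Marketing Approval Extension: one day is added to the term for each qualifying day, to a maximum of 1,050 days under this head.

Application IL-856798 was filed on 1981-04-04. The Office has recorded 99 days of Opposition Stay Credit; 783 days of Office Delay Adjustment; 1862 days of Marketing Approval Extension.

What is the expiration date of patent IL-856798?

Base term: filing date + 21 years → 4 April 2002.
Opposition Stay Credit: +99 days → 12 July 2002.
Office Delay Adjustment: +783 days → 2 September 2004.
Marketing Approval Extension: 1862 days claimed exceeds the 1050-day cap, so +1050 days → 19 July 2007.

2007-07-19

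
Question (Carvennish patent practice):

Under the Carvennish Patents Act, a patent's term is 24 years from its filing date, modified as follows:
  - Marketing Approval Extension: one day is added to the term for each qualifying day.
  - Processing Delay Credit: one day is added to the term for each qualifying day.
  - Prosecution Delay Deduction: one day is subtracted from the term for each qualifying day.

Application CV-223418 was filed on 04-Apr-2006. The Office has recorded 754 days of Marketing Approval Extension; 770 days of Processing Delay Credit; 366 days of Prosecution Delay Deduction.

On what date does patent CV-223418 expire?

Base term: filing date + 24 years → 4 April 2030.
Marketing Approval Extension: +754 days → 27 April 2032.
Processing Delay Credit: +770 days → 6 June 2034.
Prosecution Delay Deduction: −366 days → 5 June 2033.

2033-06-05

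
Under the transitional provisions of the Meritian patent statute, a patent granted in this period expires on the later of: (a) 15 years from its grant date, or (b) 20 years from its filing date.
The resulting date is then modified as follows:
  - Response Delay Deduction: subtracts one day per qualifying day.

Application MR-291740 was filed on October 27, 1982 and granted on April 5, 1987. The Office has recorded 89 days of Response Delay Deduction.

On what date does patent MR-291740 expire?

(a) grant + 15 years → 5 April 2002.
(b) filing + 20 years → 27 October 2002.
Later of the two: 27 October 2002.
Response Delay Deduction: −89 days → 30 July 2002.

July 30, 2002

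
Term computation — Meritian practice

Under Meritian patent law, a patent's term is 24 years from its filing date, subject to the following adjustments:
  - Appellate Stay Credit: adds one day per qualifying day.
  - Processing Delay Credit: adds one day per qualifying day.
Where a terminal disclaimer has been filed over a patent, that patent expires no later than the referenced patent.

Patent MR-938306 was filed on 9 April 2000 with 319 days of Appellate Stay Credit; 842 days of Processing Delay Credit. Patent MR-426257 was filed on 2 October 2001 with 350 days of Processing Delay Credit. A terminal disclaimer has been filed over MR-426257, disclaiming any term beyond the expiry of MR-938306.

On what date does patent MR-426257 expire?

Natural term of MR-426257:
  Base: filing + 24 years → 2 October 2025.
  Processing Delay Credit: +350 days → 17 September 2026.
Expiry of referenced patent MR-938306:
  Base: filing + 24 years → 9 April 2024.
  Appellate Stay Credit: +319 days → 22 February 2025.
  Processing Delay Credit: +842 days → 14 June 2027.
Terminal disclaimer: MR-426257 expires on the earlier of 17 September 2026 and 14 June 2027.

2026-09-17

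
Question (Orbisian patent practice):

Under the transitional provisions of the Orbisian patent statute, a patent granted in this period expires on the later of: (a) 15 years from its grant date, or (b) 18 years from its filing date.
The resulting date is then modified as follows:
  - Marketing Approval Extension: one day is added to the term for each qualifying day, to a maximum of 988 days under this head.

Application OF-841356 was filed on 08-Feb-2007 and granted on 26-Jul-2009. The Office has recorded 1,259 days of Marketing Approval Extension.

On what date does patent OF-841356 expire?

(a) grant + 15 years → 26 July 2024.
(b) filing + 18 years → 8 February 2025.
Later of the two: 8 February 2025.
Marketing Approval Extension: 1259 days claimed exceeds the 988-day cap, so +988 days → 24 October 2027.

2027-10-24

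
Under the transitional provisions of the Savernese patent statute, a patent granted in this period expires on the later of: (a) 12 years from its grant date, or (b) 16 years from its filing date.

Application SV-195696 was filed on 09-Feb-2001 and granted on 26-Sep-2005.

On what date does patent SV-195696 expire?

(a) grant + 12 years → 26 September 2017.
(b) filing + 16 years → 9 February 2017.
Later of the two: 26 September 2017.

2017-09-26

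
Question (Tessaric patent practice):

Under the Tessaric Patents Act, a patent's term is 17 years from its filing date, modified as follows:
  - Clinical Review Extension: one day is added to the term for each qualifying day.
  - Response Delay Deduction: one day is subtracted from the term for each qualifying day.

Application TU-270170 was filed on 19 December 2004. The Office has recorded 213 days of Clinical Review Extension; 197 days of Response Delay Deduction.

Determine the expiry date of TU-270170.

Base term: filing date + 17 years → 19 December 2021.
Clinical Review Extension: +213 days → 20 July 2022.
Response Delay Deduction: −197 days → 4 January 2022.

2022-01-04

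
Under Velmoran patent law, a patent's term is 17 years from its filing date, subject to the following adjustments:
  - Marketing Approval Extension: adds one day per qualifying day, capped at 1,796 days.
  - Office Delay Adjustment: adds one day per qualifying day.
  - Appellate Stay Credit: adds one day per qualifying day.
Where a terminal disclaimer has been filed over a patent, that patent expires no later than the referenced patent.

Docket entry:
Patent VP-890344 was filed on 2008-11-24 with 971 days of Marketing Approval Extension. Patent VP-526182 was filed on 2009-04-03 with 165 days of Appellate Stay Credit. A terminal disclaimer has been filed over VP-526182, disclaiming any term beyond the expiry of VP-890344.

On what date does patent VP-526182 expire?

Natural term of VP-526182:
  Base: filing + 17 years → 3 April 2026.
  Appellate Stay Credit: +165 days → 15 September 2026.
Expiry of referenced patent VP-890344:
  Base: filing + 17 years → 24 November 2025.
  Marketing Approval Extension: 971 days (within the 1796-day cap) → +971 days → 22 July 2028.
Terminal disclaimer: VP-526182 expires on the earlier of 15 September 2026 and 22 July 2028.

2026-09-15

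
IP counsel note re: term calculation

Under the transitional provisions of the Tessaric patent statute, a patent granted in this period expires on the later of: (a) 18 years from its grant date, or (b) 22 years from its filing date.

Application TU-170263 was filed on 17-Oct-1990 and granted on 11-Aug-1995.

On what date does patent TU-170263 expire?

2013-08-11

(a) grant + 18 years → 11 August 2013.
(b) filing + 22 years → 17 October 2012.
Later of the two: 11 August 2013.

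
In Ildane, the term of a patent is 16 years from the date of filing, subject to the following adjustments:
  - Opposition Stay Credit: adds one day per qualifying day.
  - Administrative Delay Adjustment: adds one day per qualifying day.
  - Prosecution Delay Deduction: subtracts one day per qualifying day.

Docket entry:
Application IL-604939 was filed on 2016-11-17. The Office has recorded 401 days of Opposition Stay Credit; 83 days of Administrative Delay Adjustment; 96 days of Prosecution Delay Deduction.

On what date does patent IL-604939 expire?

Base term: filing date + 16 years → 17 November 2032.
Opposition Stay Credit: +401 days → 23 December 2033.
Administrative Delay Adjustment: +83 days → 16 March 2034.
Prosecution Delay Deduction: −96 days → 10 December 2033.

December 10, 2033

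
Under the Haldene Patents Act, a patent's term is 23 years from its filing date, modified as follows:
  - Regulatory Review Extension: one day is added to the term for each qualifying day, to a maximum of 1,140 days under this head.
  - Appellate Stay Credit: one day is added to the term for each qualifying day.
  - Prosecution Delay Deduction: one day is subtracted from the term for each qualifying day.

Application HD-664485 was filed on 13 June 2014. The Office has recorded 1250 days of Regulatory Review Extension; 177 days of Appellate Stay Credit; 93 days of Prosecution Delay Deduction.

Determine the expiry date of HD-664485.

Base term: filing date + 23 years → 13 June 2037.
Regulatory Review Extension: 1250 days claimed exceeds the 1140-day cap, so +1140 days → 27 July 2040.
Appellate Stay Credit: +177 days → 20 January 2041.
Prosecution Delay Deduction: −93 days → 19 October 2040.

October 19, 2040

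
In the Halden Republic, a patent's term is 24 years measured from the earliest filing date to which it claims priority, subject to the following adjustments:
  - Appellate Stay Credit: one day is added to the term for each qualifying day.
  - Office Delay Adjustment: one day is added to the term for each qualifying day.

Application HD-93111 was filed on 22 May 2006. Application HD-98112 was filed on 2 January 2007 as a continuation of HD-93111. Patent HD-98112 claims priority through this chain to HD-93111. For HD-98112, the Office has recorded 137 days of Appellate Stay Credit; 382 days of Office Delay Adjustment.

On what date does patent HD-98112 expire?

Earliest priority filing: 22 May 2006.
Base term: 22 May 2006 + 24 years → 22 May 2030.
Appellate Stay Credit: +137 days → 6 October 2030.
Office Delay Adjustment: +382 days → 23 October 2031.

2031-10-23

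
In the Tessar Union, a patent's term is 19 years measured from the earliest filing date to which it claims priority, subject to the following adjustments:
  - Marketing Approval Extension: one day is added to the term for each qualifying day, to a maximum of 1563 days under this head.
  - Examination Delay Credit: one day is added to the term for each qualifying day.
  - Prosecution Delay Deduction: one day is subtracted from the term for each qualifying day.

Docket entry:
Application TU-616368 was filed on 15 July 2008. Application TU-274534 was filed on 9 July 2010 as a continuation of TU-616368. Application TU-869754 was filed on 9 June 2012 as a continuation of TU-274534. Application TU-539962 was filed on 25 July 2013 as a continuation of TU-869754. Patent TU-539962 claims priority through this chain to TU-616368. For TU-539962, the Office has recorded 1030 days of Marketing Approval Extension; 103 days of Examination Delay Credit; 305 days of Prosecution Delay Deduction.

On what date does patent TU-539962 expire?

2029-10-20

Earliest priority filing: 15 July 2008.
Base term: 15 July 2008 + 19 years → 15 July 2027.
Marketing Approval Extension: 1030 days (within the 1563-day cap) → +1030 days → 10 May 2030.
Examination Delay Credit: +103 days → 21 August 2030.
Prosecution Delay Deduction: −305 days → 20 October 2029.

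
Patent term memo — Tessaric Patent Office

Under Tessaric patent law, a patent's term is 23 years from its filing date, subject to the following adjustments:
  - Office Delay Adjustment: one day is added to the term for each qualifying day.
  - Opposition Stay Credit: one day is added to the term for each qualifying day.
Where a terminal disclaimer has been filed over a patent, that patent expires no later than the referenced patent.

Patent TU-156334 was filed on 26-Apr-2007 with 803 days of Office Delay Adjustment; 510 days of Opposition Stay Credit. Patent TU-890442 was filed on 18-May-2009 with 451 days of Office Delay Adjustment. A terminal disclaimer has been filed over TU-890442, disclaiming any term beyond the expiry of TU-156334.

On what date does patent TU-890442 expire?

Natural term of TU-890442:
  Base: filing + 23 years → 18 May 2032.
  Office Delay Adjustment: +451 days → 12 August 2033.
Expiry of referenced patent TU-156334:
  Base: filing + 23 years → 26 April 2030.
  Office Delay Adjustment: +803 days → 7 July 2032.
  Opposition Stay Credit: +510 days → 29 November 2033.
Terminal disclaimer: TU-890442 expires on the earlier of 12 August 2033 and 29 November 2033.

August 12, 2033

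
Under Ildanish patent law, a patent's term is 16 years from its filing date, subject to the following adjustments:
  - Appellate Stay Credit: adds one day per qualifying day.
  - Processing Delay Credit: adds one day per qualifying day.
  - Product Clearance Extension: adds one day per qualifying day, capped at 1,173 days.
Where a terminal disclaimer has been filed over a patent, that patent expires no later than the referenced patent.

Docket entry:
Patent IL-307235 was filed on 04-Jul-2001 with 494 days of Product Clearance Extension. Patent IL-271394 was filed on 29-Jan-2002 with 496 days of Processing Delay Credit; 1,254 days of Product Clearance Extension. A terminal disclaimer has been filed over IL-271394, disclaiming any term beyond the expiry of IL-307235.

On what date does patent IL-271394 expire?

Natural term of IL-271394:
  Base: filing + 16 years → 29 January 2018.
  Processing Delay Credit: +496 days → 9 June 2019.
  Product Clearance Extension: 1254 days claimed exceeds the 1173-day cap, so +1173 days → 25 August 2022.
Expiry of referenced patent IL-307235:
  Base: filing + 16 years → 4 July 2017.
  Product Clearance Extension: 494 days (within the 1173-day cap) → +494 days → 10 November 2018.
Terminal disclaimer: IL-271394 expires on the earlier of 25 August 2022 and 10 November 2018.

November 10, 2018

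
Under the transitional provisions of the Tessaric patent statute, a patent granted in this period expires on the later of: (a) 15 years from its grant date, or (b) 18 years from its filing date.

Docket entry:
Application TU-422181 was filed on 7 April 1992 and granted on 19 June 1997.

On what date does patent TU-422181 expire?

June 19, 2012

(a) grant + 15 years → 19 June 2012.
(b) filing + 18 years → 7 April 2010.
Later of the two: 19 June 2012.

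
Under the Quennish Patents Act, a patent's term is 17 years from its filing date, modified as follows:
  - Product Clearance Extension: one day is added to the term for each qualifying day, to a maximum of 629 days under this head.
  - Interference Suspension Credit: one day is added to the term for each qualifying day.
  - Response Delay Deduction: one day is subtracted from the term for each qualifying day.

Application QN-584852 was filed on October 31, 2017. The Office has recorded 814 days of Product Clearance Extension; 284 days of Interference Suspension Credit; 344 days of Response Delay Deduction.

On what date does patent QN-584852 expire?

Base term: filing date + 17 years → 31 October 2034.
Product Clearance Extension: 814 days claimed exceeds the 629-day cap, so +629 days → 21 July 2036.
Interference Suspension Credit: +284 days → 1 May 2037.
Response Delay Deduction: −344 days → 22 May 2036.

May 22, 2036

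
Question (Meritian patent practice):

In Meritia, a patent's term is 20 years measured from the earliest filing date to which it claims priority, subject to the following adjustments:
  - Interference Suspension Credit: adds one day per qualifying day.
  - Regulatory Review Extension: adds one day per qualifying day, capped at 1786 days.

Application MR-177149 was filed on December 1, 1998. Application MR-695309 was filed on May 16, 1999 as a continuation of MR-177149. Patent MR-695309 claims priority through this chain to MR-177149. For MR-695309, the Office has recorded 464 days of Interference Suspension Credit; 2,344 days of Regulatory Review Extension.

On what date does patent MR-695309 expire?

Earliest priority filing: 1 December 1998.
Base term: 1 December 1998 + 20 years → 1 December 2018.
Interference Suspension Credit: +464 days → 9 March 2020.
Regulatory Review Extension: 2344 days claimed exceeds the 1786-day cap, so +1786 days → 28 January 2025.

2025-01-28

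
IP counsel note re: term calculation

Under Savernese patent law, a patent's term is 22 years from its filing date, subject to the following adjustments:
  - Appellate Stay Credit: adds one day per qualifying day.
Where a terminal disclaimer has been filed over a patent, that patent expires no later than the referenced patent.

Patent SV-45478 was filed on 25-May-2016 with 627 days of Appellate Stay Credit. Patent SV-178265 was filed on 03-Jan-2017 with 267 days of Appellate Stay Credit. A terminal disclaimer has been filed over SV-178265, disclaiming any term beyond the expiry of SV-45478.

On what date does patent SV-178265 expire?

2039-09-27

Natural term of SV-178265:
  Base: filing + 22 years → 3 January 2039.
  Appellate Stay Credit: +267 days → 27 September 2039.
Expiry of referenced patent SV-45478:
  Base: filing + 22 years → 25 May 2038.
  Appellate Stay Credit: +627 days → 11 February 2040.
Terminal disclaimer: SV-178265 expires on the earlier of 27 September 2039 and 11 February 2040.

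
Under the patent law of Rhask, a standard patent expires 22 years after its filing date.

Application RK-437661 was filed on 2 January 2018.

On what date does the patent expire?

Filing date + 22 years → 2 January 2040.

January 2, 2040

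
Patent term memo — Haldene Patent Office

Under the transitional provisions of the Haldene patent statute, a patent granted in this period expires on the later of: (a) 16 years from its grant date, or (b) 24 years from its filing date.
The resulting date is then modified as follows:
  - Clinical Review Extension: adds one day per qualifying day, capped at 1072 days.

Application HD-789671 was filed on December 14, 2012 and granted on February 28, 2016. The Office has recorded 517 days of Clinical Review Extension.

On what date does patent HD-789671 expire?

(a) grant + 16 years → 28 February 2032.
(b) filing + 24 years → 14 December 2036.
Later of the two: 14 December 2036.
Clinical Review Extension: 517 days (within the 1072-day cap) → +517 days → 15 May 2038.

2038-05-15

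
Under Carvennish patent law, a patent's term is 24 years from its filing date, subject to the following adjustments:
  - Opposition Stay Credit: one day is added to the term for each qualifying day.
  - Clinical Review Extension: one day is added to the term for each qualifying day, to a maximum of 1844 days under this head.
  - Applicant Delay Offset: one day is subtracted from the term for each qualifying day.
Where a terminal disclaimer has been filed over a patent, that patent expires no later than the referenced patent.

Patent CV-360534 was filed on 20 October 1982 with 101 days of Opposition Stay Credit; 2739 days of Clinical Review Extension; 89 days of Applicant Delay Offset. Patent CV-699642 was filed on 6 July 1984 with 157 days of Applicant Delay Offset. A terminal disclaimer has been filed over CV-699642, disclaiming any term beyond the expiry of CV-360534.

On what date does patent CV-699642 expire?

2008-01-31

Natural term of CV-699642:
  Base: filing + 24 years → 6 July 2008.
  Applicant Delay Offset: −157 days → 31 January 2008.
Expiry of referenced patent CV-360534:
  Base: filing + 24 years → 20 October 2006.
  Opposition Stay Credit: +101 days → 29 January 2007.
  Clinical Review Extension: 2739 days claimed exceeds the 1844-day cap, so +1844 days → 16 February 2012.
  Applicant Delay Offset: −89 days → 19 November 2011.
Terminal disclaimer: CV-699642 expires on the earlier of 31 January 2008 and 19 November 2011.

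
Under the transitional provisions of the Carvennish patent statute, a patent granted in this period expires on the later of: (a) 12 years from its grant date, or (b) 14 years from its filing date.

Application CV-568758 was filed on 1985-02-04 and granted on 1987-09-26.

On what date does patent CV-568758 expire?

(a) grant + 12 years → 26 September 1999.
(b) filing + 14 years → 4 February 1999.
Later of the two: 26 September 1999.

1999-09-26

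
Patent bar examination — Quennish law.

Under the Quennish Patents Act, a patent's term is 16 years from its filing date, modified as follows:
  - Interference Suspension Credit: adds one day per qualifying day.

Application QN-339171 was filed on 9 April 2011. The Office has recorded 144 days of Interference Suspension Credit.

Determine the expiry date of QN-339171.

2027-08-31

Base term: filing date + 16 years → 9 April 2027.
Interference Suspension Credit: +144 days → 31 August 2027.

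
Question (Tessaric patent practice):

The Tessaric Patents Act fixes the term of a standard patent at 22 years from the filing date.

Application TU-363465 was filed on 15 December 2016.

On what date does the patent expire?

Filing date + 22 years → 15 December 2038.

2038-12-15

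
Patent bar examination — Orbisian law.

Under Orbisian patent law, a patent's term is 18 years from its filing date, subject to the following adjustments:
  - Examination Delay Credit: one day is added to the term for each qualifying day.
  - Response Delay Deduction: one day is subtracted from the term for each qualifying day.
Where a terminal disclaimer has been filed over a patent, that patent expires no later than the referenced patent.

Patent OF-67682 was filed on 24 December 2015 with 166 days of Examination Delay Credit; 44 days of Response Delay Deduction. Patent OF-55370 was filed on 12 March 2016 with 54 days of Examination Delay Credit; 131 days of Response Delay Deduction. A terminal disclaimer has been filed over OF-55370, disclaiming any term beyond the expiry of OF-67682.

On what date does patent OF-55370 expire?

2033-12-25

Natural term of OF-55370:
  Base: filing + 18 years → 12 March 2034.
  Examination Delay Credit: +54 days → 5 May 2034.
  Response Delay Deduction: −131 days → 25 December 2033.
Expiry of referenced patent OF-67682:
  Base: filing + 18 years → 24 December 2033.
  Examination Delay Credit: +166 days → 8 June 2034.
  Response Delay Deduction: −44 days → 25 April 2034.
Terminal disclaimer: OF-55370 expires on the earlier of 25 December 2033 and 25 April 2034.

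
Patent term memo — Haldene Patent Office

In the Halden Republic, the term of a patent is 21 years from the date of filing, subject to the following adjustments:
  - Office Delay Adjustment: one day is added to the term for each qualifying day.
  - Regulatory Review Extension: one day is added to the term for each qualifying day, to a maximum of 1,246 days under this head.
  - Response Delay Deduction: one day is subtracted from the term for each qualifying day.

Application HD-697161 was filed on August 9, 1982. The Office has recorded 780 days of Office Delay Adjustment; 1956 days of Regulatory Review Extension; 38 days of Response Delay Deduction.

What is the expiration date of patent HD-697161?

2009-01-17

Base term: filing date + 21 years → 9 August 2003.
Office Delay Adjustment: +780 days → 27 September 2005.
Regulatory Review Extension: 1956 days claimed exceeds the 1246-day cap, so +1246 days → 24 February 2009.
Response Delay Deduction: −38 days → 17 January 2009.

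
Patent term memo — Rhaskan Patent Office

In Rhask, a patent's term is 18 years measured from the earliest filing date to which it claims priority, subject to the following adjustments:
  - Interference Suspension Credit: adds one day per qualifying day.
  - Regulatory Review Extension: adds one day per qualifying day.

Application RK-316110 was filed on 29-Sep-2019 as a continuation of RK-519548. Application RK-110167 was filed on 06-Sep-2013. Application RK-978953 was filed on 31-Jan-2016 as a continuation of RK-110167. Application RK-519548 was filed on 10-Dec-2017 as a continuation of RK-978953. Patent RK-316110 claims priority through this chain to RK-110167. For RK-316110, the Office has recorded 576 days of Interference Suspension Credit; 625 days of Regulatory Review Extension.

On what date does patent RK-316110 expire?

Earliest priority filing: 6 September 2013.
Base term: 6 September 2013 + 18 years → 6 September 2031.
Interference Suspension Credit: +576 days → 4 April 2033.
Regulatory Review Extension: +625 days → 20 December 2034.

2034-12-20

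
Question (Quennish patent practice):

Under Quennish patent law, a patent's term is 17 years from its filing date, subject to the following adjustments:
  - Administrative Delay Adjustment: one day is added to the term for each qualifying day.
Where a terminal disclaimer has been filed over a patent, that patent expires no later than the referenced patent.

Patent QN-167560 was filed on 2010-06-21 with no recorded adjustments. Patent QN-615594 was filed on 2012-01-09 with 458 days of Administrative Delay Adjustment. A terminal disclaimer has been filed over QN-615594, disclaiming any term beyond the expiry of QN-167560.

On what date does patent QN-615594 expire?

June 21, 2027

Natural term of QN-615594:
  Base: filing + 17 years → 9 January 2029.
  Administrative Delay Adjustment: +458 days → 12 April 2030.
Expiry of referenced patent QN-167560:
  Base: filing + 17 years → 21 June 2027.
Terminal disclaimer: QN-615594 expires on the earlier of 12 April 2030 and 21 June 2027.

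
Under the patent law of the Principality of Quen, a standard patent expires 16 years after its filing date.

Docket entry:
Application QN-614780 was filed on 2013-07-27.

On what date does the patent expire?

Filing date + 16 years → 27 July 2029.

July 27, 2029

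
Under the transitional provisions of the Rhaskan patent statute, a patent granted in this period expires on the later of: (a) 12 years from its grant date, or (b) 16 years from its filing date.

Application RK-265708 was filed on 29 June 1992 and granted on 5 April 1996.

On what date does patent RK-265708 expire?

2008-06-29

(a) grant + 12 years → 5 April 2008.
(b) filing + 16 years → 29 June 2008.
Later of the two: 29 June 2008.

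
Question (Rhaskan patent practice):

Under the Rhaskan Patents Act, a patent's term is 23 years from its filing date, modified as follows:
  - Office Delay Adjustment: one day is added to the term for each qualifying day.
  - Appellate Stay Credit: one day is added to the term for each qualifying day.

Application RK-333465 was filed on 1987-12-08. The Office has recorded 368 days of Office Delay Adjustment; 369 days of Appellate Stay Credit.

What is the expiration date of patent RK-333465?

Base term: filing date + 23 years → 8 December 2010.
Office Delay Adjustment: +368 days → 11 December 2011.
Appellate Stay Credit: +369 days → 14 December 2012.

2012-12-14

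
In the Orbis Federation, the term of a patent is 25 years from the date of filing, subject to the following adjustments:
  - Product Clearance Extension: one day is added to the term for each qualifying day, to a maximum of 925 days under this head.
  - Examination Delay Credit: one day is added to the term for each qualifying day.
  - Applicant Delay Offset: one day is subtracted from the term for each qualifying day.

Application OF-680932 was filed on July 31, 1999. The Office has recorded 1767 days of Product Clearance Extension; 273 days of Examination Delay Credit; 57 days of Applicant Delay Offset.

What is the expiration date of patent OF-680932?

2027-09-15

Base term: filing date + 25 years → 31 July 2024.
Product Clearance Extension: 1767 days claimed exceeds the 925-day cap, so +925 days → 11 February 2027.
Examination Delay Credit: +273 days → 11 November 2027.
Applicant Delay Offset: −57 days → 15 September 2027.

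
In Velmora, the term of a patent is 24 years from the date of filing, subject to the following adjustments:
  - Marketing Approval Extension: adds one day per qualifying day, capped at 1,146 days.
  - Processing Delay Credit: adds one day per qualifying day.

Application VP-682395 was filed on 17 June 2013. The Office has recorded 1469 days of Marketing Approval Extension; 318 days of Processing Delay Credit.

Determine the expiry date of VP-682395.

Base term: filing date + 24 years → 17 June 2037.
Marketing Approval Extension: 1469 days claimed exceeds the 1146-day cap, so +1146 days → 6 August 2040.
Processing Delay Credit: +318 days → 20 June 2041.

June 20, 2041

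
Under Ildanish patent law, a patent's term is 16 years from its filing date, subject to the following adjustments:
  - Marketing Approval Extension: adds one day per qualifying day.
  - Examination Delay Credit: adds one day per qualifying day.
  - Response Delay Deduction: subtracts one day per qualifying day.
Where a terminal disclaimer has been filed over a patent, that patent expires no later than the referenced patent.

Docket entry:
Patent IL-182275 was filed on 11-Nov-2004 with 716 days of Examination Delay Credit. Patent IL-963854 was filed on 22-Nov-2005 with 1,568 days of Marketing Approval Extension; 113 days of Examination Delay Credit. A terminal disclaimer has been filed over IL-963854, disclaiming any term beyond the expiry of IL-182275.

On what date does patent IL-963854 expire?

October 28, 2022

Natural term of IL-963854:
  Base: filing + 16 years → 22 November 2021.
  Marketing Approval Extension: +1568 days → 9 March 2026.
  Examination Delay Credit: +113 days → 30 June 2026.
Expiry of referenced patent IL-182275:
  Base: filing + 16 years → 11 November 2020.
  Examination Delay Credit: +716 days → 28 October 2022.
Terminal disclaimer: IL-963854 expires on the earlier of 30 June 2026 and 28 October 2022.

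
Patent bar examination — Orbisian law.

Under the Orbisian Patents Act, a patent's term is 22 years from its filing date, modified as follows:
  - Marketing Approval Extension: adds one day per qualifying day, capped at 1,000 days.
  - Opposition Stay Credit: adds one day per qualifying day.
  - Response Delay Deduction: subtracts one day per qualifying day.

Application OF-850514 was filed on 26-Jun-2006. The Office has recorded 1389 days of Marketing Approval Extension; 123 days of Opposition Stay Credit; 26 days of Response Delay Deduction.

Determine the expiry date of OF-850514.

June 28, 2031

Base term: filing date + 22 years → 26 June 2028.
Marketing Approval Extension: 1389 days claimed exceeds the 1000-day cap, so +1000 days → 23 March 2031.
Opposition Stay Credit: +123 days → 24 July 2031.
Response Delay Deduction: −26 days → 28 June 2031.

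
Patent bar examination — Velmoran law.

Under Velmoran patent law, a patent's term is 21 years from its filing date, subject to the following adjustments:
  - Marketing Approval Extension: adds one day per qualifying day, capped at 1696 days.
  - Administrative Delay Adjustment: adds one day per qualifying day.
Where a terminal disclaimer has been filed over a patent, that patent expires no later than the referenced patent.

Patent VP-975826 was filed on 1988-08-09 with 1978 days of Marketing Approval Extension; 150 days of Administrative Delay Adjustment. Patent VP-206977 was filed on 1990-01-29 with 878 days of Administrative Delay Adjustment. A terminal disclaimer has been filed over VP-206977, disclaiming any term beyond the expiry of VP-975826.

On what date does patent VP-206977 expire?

Natural term of VP-206977:
  Base: filing + 21 years → 29 January 2011.
  Administrative Delay Adjustment: +878 days → 25 June 2013.
Expiry of referenced patent VP-975826:
  Base: filing + 21 years → 9 August 2009.
  Marketing Approval Extension: 1978 days claimed exceeds the 1696-day cap, so +1696 days → 1 April 2014.
  Administrative Delay Adjustment: +150 days → 29 August 2014.
Terminal disclaimer: VP-206977 expires on the earlier of 25 June 2013 and 29 August 2014.

2013-06-25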